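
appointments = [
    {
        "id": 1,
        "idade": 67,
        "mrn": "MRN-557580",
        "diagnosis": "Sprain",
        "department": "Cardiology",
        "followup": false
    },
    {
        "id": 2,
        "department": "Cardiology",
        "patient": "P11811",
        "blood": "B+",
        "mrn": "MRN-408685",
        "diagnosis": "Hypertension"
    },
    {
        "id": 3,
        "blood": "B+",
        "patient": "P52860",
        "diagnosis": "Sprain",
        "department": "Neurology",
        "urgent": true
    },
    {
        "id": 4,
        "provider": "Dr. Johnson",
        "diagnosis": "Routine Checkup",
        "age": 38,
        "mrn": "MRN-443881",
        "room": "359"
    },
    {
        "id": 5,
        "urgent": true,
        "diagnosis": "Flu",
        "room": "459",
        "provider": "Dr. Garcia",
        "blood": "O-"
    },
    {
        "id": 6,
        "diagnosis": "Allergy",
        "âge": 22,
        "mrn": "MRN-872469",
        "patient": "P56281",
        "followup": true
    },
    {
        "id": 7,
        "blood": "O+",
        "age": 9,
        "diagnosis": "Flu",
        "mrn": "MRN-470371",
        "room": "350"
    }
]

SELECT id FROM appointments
[1, 2, 3, 4, 5, 6, 7]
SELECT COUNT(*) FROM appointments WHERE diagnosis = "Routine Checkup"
1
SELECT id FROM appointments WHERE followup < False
[]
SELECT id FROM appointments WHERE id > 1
[2, 3, 4, 5, 6, 7]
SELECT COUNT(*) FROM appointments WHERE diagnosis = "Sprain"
2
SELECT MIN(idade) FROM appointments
67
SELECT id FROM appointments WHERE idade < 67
[]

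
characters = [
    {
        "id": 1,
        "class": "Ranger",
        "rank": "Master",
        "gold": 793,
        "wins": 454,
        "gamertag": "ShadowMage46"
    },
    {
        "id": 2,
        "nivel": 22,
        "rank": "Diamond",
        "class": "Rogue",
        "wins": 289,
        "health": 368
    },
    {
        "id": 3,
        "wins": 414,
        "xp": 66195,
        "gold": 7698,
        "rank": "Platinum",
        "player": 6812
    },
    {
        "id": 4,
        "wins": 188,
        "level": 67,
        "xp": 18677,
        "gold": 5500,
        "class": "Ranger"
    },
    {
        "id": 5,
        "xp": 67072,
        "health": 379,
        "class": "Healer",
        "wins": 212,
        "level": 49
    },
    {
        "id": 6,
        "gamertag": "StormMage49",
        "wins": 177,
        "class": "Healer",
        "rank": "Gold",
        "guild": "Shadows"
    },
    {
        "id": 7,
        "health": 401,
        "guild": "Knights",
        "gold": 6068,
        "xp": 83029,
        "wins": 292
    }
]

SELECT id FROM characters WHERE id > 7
[]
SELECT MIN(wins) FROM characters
177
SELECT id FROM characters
[1, 2, 3, 4, 5, 6, 7]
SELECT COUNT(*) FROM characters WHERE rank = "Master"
1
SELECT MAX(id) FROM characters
7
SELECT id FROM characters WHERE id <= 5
[1, 2, 3, 4, 5]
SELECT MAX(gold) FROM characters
7698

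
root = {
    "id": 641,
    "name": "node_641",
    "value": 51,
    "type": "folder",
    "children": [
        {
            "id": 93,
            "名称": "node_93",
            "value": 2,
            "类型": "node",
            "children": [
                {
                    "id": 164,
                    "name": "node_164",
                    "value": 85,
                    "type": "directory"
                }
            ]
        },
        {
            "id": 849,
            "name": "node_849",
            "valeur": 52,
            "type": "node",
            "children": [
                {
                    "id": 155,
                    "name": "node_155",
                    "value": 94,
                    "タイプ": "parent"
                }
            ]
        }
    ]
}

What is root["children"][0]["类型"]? "node"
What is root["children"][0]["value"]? 2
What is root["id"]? 641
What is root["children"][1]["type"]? "node"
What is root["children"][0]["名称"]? "node_93"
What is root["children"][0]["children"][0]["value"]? 85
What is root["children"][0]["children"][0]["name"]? "node_164"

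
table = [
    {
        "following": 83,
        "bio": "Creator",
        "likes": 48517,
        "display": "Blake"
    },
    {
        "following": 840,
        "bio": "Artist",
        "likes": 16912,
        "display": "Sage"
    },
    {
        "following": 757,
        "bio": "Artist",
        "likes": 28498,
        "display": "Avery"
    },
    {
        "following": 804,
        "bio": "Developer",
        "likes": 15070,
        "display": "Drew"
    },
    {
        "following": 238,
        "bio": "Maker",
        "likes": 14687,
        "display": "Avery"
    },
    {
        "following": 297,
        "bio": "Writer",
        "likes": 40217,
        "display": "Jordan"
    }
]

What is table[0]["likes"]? 48517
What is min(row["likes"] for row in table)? 14687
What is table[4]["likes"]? 14687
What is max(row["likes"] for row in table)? 48517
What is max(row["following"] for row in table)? 840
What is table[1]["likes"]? 16912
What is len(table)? 6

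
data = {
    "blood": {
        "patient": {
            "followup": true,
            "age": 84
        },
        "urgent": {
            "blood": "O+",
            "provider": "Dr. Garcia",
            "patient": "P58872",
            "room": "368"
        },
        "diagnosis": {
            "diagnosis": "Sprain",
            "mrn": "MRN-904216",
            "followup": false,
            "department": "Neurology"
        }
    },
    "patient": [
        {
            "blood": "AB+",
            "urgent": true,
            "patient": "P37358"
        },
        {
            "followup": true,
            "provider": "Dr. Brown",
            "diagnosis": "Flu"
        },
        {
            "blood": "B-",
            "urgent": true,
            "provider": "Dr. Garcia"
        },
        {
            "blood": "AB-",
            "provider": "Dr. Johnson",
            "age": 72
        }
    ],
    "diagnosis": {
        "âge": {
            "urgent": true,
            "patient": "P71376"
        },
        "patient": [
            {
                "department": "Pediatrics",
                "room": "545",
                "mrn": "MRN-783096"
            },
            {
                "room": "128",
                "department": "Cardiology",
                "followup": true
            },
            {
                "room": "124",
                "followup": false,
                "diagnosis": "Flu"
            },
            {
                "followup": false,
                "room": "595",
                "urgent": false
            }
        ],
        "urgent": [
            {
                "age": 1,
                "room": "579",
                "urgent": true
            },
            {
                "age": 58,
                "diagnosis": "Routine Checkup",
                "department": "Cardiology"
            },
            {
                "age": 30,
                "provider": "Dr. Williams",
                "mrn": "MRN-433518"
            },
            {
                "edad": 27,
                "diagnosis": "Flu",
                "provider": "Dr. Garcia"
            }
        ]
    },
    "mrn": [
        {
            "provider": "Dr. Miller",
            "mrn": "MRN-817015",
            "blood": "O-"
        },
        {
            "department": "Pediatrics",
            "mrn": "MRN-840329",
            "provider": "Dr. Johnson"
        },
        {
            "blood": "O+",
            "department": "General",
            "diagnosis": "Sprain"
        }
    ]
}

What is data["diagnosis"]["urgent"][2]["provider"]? "Dr. Williams"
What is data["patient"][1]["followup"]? True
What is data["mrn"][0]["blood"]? "O-"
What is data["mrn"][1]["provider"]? "Dr. Johnson"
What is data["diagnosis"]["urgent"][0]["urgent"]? True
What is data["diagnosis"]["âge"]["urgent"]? True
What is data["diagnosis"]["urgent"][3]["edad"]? 27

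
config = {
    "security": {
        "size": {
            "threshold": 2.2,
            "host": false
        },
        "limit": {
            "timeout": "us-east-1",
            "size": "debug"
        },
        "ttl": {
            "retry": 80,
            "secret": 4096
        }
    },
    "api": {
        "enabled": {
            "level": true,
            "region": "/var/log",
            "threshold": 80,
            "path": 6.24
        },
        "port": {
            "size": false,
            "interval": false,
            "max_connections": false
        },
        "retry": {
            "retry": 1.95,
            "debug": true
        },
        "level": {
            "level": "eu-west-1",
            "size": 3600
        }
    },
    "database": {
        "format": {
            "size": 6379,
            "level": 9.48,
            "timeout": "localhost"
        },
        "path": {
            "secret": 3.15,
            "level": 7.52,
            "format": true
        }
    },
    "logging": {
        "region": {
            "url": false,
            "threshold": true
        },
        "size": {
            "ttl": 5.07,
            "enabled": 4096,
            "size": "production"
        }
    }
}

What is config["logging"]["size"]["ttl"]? 5.07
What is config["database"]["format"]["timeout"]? "localhost"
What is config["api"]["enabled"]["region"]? "/var/log"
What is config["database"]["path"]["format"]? True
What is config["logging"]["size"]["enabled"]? 4096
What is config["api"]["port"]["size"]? False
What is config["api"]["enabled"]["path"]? 6.24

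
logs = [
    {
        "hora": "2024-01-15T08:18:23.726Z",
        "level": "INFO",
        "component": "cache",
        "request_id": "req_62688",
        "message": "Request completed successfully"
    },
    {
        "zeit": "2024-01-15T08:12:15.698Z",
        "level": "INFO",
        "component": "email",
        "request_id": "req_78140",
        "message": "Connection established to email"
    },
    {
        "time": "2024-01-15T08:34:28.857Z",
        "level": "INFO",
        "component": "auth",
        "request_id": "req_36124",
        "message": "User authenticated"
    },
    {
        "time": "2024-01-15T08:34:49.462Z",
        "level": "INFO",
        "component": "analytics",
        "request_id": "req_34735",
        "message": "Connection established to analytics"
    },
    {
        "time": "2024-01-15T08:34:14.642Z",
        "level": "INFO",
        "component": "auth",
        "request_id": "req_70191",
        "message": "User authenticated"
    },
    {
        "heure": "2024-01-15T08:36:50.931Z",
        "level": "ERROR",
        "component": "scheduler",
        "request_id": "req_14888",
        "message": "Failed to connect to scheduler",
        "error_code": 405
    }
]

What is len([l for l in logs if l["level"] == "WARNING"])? 0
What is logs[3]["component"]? "analytics"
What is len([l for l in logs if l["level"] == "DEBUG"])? 0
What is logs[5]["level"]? "ERROR"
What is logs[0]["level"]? "INFO"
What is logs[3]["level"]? "INFO"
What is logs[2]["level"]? "INFO"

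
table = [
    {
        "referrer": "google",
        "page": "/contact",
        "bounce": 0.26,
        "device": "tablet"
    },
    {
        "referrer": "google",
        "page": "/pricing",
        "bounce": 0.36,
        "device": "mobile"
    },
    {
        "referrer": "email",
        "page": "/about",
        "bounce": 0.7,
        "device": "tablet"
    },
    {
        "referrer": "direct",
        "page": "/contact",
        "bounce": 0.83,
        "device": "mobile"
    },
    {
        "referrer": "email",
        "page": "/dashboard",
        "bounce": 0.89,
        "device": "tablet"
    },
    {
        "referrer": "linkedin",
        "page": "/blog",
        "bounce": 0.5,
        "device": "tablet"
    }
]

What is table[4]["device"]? "tablet"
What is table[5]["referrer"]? "linkedin"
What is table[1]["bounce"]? 0.36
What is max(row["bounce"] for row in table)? 0.89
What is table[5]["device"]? "tablet"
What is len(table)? 6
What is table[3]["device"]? "mobile"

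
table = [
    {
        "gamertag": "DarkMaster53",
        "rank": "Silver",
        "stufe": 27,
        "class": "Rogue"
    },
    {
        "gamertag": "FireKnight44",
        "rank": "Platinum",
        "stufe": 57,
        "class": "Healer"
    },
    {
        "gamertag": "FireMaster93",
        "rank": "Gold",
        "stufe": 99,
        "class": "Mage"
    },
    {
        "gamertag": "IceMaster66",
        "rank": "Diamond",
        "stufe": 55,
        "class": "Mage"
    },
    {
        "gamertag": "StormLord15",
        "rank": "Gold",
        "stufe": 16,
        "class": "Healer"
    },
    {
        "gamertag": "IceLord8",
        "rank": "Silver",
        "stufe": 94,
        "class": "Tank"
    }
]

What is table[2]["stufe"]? 99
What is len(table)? 6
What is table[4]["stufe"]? 16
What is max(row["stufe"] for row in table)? 99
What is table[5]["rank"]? "Silver"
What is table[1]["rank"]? "Platinum"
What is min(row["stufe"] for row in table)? 16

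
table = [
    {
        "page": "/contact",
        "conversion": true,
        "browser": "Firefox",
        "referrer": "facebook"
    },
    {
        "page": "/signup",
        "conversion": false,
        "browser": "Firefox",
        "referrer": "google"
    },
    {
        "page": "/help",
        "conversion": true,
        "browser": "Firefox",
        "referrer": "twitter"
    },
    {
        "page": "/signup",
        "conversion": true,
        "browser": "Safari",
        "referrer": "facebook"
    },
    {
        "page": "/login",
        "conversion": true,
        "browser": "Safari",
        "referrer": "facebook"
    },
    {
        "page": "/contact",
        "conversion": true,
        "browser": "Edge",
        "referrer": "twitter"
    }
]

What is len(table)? 6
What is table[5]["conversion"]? True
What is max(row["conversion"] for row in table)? True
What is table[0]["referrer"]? "facebook"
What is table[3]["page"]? "/signup"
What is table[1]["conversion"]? False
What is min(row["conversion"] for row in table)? False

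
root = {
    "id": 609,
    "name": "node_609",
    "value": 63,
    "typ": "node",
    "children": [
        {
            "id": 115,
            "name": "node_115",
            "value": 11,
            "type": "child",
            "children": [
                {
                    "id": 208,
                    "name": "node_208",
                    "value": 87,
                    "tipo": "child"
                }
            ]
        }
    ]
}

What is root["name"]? "node_609"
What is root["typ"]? "node"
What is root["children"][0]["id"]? 115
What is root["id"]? 609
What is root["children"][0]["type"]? "child"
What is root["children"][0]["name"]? "node_115"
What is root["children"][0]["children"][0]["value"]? 87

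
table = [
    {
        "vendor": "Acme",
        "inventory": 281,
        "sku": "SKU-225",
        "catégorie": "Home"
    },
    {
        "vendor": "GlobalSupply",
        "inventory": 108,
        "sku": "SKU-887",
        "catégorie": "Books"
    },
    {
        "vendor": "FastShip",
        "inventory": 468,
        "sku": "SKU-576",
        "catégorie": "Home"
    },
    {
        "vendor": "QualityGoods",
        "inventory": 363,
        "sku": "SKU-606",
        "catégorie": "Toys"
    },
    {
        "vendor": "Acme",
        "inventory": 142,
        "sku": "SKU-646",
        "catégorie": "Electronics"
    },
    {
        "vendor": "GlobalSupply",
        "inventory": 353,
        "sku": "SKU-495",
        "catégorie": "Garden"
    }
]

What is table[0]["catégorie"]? "Home"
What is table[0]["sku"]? "SKU-225"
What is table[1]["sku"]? "SKU-887"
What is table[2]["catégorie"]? "Home"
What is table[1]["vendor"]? "GlobalSupply"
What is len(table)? 6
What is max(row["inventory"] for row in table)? 468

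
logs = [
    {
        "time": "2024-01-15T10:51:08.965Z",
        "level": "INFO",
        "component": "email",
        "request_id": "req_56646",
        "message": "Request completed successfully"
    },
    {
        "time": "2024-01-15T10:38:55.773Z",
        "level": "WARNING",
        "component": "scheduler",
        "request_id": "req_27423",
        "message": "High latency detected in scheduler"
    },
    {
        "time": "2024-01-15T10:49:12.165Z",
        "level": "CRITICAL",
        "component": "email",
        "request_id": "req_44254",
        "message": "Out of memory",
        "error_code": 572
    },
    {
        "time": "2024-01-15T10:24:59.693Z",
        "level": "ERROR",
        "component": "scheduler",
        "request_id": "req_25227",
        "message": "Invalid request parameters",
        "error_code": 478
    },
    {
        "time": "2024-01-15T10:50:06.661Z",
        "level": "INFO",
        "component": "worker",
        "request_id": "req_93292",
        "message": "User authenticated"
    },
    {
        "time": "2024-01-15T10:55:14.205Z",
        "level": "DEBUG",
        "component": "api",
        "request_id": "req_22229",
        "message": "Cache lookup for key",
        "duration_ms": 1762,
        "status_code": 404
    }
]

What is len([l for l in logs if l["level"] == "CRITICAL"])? 1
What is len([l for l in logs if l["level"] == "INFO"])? 2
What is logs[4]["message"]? "User authenticated"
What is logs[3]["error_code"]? 478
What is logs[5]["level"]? "DEBUG"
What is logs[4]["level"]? "INFO"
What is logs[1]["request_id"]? "req_27423"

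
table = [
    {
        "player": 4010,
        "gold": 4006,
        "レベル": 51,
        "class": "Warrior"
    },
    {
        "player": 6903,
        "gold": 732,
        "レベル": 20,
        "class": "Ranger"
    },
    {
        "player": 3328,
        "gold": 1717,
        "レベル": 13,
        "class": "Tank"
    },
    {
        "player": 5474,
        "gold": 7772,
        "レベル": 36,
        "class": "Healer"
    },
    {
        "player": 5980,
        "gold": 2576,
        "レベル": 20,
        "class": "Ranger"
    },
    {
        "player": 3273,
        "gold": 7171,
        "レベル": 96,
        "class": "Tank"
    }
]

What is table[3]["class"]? "Healer"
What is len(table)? 6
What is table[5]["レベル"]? 96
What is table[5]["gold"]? 7171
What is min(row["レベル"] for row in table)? 13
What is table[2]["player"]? 3328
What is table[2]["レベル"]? 13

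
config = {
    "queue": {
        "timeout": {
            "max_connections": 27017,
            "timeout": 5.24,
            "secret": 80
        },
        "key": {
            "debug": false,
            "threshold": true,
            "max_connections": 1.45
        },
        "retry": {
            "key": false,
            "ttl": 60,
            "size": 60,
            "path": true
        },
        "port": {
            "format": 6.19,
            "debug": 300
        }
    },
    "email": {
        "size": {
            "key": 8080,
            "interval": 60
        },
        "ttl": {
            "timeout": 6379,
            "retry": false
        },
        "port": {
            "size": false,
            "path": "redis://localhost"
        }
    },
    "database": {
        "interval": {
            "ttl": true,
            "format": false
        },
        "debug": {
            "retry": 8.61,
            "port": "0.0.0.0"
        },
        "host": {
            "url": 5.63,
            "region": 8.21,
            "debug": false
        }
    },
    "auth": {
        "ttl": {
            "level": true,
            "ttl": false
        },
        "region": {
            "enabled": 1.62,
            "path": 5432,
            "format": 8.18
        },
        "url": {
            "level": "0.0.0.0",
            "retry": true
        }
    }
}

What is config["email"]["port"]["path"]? "redis://localhost"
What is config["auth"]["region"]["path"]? 5432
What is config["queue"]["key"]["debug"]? False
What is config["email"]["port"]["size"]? False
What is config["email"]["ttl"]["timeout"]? 6379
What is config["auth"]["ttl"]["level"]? True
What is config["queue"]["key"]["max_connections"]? 1.45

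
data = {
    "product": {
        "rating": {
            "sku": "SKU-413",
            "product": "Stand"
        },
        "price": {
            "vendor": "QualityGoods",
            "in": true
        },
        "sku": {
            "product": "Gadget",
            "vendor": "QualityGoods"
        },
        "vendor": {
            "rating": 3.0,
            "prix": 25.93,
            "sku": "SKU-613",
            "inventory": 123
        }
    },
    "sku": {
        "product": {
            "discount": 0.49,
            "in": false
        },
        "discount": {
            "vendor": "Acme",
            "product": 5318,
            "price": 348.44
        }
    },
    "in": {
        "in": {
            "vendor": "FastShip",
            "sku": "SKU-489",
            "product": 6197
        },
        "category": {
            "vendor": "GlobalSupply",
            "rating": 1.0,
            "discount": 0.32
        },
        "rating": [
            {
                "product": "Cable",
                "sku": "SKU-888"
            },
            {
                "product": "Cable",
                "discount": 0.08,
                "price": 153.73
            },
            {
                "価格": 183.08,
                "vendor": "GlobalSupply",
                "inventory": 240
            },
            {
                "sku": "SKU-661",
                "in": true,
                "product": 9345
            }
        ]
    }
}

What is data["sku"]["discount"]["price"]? 348.44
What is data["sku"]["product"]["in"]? False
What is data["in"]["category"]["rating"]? 1.0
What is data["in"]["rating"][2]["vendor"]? "GlobalSupply"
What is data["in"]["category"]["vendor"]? "GlobalSupply"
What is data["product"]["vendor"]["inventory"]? 123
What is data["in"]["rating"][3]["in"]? True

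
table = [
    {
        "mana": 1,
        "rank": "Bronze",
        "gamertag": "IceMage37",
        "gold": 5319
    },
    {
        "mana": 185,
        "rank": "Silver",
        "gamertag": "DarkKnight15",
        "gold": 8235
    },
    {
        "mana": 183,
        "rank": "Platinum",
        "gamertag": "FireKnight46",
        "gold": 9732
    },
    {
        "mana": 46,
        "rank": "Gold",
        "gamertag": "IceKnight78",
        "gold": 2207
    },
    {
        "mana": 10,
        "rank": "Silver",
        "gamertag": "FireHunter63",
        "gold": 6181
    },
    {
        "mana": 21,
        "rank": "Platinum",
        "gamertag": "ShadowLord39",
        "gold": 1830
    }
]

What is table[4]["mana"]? 10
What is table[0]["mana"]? 1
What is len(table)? 6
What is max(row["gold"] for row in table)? 9732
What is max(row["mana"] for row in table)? 185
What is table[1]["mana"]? 185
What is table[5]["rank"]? "Platinum"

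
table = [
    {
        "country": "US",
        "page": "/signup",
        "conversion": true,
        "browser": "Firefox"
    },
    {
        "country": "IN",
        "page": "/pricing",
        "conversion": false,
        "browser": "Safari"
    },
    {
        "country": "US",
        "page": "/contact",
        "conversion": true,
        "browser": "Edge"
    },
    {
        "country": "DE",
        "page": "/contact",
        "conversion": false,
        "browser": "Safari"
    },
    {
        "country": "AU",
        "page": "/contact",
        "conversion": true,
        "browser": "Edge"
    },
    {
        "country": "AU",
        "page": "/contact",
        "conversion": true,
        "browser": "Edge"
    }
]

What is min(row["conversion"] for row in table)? False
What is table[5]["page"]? "/contact"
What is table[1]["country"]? "IN"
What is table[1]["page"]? "/pricing"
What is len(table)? 6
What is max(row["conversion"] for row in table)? True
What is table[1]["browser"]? "Safari"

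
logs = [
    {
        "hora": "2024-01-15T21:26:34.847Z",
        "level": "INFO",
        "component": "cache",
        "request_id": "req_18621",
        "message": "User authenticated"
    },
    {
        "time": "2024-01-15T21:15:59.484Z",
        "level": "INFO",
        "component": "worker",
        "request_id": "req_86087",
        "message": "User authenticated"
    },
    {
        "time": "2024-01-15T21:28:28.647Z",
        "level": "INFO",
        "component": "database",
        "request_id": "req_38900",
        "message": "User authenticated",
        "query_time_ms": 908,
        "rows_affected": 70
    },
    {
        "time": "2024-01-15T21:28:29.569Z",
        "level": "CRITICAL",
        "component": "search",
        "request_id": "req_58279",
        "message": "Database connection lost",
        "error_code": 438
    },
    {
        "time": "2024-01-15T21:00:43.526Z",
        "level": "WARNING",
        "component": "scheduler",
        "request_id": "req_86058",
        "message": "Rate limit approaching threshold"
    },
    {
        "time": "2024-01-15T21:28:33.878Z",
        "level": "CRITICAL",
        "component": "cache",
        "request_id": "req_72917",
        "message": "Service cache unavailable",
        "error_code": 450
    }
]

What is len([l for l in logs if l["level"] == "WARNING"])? 1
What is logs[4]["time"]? "2024-01-15T21:00:43.526Z"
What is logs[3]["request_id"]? "req_58279"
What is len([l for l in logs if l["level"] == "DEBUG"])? 0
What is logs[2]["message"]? "User authenticated"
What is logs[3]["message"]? "Database connection lost"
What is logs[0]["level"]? "INFO"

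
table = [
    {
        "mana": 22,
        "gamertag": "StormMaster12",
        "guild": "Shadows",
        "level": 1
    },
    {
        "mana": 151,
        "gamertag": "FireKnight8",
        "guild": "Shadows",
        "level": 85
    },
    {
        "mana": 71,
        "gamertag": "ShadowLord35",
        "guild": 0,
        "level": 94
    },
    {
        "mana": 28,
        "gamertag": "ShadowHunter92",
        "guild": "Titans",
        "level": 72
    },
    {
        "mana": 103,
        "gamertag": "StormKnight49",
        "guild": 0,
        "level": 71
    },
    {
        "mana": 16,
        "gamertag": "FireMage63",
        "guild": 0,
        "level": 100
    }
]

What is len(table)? 6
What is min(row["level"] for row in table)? 1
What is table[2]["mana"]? 71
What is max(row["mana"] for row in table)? 151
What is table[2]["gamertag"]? "ShadowLord35"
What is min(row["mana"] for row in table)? 16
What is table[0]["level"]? 1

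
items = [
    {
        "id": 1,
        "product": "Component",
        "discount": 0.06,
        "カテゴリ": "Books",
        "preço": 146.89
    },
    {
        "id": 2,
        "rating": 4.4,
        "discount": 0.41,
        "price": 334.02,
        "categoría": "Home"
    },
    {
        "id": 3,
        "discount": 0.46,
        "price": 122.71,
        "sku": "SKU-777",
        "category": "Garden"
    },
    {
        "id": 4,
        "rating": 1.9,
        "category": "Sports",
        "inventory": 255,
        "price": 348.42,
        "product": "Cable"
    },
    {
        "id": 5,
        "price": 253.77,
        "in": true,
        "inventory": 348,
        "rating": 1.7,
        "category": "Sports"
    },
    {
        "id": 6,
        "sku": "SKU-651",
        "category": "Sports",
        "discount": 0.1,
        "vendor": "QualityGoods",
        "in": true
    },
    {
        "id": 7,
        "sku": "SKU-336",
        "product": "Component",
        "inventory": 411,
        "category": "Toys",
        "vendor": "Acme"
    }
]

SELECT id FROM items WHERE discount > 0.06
[2, 3, 6]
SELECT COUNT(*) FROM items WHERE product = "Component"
2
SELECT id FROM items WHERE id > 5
[6, 7]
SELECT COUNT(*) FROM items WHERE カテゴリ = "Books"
1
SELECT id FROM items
[1, 2, 3, 4, 5, 6, 7]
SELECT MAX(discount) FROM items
0.46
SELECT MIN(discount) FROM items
0.06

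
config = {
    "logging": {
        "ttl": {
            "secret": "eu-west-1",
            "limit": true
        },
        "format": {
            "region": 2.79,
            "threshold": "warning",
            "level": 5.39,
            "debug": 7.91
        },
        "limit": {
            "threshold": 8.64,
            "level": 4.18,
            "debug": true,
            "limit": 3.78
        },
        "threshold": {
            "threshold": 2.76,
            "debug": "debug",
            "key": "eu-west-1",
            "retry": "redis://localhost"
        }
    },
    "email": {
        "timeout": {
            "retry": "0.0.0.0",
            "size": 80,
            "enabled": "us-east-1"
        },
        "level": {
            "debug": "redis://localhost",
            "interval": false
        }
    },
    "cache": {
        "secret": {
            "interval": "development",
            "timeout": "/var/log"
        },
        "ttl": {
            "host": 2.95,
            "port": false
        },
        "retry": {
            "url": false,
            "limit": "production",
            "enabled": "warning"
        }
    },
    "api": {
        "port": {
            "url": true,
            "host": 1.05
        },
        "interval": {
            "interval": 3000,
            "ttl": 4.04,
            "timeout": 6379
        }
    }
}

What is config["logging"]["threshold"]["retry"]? "redis://localhost"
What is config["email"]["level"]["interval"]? False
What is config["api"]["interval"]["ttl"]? 4.04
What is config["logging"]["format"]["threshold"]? "warning"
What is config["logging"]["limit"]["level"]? 4.18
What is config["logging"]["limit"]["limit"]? 3.78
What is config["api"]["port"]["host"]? 1.05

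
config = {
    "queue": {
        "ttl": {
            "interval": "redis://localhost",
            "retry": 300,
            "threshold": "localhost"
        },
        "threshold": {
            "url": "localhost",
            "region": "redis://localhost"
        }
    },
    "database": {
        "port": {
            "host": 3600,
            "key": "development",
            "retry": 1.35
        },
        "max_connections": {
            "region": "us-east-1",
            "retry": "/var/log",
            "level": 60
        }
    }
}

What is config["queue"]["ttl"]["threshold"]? "localhost"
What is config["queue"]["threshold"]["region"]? "redis://localhost"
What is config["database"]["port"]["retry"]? 1.35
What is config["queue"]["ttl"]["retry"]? 300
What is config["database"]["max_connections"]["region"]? "us-east-1"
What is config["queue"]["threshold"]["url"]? "localhost"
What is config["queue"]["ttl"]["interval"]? "redis://localhost"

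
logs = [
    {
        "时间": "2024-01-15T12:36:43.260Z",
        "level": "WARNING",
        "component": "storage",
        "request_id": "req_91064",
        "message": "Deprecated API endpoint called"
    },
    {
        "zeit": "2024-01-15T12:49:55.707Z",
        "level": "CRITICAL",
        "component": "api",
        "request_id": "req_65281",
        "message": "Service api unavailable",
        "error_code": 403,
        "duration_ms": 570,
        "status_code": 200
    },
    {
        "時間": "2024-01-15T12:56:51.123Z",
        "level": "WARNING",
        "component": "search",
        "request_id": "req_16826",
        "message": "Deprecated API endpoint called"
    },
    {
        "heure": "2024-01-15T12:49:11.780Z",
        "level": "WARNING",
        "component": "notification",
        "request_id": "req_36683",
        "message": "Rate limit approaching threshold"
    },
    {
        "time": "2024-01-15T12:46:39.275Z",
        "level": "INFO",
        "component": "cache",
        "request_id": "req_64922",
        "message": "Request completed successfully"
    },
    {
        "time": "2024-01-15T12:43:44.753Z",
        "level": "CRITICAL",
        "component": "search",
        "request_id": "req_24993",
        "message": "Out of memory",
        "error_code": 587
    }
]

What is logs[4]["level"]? "INFO"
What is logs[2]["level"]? "WARNING"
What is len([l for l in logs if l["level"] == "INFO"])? 1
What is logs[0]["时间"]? "2024-01-15T12:36:43.260Z"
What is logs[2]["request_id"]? "req_16826"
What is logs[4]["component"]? "cache"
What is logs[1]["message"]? "Service api unavailable"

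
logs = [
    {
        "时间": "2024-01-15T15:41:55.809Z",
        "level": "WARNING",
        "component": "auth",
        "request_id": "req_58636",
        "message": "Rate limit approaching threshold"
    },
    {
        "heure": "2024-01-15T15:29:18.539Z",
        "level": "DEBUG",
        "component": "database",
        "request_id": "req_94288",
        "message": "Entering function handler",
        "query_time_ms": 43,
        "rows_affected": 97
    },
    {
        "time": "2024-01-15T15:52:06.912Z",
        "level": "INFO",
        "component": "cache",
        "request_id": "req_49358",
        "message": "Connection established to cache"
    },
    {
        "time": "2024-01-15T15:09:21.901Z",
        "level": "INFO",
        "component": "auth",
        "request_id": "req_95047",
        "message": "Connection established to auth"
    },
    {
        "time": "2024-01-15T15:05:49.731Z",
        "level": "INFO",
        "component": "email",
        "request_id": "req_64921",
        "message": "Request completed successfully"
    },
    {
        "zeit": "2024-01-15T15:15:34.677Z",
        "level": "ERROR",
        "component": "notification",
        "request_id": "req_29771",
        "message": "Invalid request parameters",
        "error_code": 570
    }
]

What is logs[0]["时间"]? "2024-01-15T15:41:55.809Z"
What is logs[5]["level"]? "ERROR"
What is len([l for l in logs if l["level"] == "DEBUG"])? 1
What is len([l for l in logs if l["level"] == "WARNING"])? 1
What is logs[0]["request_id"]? "req_58636"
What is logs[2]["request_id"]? "req_49358"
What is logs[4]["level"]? "INFO"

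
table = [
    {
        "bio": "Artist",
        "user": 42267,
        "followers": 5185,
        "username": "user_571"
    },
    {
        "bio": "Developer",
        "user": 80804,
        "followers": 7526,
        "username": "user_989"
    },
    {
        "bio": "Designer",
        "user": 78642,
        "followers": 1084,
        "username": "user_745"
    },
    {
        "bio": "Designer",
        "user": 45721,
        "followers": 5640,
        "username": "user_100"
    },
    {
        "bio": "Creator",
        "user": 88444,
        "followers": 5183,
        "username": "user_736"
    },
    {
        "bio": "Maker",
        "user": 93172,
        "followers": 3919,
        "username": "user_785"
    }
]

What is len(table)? 6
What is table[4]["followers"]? 5183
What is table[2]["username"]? "user_745"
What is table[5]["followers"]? 3919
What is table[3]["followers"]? 5640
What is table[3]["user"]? 45721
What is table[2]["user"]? 78642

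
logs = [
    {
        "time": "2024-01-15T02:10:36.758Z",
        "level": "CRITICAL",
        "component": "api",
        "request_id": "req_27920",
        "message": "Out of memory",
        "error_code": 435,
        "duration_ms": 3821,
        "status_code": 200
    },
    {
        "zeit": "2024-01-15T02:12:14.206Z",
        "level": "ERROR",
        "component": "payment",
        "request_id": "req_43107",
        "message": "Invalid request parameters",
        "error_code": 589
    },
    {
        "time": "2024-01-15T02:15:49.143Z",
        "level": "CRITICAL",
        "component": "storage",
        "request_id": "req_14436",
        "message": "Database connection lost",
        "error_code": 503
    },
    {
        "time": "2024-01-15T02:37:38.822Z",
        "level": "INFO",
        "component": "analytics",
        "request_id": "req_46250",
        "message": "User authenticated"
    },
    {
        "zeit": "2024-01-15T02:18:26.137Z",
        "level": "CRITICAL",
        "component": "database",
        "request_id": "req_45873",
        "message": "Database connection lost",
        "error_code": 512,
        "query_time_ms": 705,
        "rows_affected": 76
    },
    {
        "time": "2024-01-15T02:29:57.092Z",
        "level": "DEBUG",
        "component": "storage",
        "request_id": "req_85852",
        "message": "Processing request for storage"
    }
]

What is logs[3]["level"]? "INFO"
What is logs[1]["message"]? "Invalid request parameters"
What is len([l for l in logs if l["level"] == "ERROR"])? 1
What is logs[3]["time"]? "2024-01-15T02:37:38.822Z"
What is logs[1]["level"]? "ERROR"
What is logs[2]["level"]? "CRITICAL"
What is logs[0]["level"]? "CRITICAL"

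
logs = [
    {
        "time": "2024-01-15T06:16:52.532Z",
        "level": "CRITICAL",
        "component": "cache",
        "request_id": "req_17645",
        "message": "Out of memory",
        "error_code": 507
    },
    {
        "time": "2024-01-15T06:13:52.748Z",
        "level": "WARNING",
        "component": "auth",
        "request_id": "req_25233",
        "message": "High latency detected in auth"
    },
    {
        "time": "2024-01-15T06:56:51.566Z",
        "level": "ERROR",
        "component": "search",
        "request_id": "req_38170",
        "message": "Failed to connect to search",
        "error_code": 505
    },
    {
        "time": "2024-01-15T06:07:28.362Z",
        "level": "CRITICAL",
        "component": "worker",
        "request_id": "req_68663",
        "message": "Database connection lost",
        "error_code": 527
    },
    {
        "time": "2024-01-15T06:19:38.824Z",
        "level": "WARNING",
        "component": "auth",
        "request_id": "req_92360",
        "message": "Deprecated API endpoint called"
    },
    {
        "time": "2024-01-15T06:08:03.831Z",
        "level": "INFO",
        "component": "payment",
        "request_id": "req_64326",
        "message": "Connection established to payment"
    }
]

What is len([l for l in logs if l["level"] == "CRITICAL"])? 2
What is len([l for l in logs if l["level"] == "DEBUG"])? 0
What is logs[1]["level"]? "WARNING"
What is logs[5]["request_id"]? "req_64326"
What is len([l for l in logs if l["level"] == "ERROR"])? 1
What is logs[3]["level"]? "CRITICAL"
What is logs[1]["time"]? "2024-01-15T06:13:52.748Z"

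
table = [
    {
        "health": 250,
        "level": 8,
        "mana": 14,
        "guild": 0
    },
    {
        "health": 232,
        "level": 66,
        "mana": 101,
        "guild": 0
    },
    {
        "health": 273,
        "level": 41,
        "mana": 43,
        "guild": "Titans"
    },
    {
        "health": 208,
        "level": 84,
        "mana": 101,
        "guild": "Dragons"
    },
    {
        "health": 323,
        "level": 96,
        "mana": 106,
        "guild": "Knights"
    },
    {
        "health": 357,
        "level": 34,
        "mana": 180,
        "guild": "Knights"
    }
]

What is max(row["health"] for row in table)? 357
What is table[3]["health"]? 208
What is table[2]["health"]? 273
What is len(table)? 6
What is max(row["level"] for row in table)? 96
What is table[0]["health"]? 250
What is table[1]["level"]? 66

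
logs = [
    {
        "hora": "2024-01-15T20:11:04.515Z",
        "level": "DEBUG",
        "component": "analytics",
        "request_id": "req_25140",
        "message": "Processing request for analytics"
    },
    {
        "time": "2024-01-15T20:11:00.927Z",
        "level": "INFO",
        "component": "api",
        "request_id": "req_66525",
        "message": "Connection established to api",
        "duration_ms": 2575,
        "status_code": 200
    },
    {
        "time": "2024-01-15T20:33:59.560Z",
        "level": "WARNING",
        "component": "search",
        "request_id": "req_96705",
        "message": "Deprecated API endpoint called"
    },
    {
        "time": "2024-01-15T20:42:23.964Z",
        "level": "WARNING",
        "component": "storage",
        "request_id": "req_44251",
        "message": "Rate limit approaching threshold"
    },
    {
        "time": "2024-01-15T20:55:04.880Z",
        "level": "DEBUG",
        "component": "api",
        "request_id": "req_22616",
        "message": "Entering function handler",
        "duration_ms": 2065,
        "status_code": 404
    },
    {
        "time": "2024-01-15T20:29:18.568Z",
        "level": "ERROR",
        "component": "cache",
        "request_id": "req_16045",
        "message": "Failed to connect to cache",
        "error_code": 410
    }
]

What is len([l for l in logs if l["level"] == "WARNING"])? 2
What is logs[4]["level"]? "DEBUG"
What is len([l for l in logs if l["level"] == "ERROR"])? 1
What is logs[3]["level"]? "WARNING"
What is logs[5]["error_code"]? 410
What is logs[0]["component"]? "analytics"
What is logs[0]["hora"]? "2024-01-15T20:11:04.515Z"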